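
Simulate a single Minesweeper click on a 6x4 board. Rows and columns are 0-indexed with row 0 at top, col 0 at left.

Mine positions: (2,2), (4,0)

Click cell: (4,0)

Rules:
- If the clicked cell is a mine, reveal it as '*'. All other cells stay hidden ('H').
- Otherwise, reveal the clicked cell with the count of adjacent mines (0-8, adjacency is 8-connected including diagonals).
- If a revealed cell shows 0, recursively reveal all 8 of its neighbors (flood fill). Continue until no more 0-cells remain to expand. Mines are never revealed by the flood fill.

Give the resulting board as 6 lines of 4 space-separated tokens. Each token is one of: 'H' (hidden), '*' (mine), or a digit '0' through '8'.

H H H H
H H H H
H H H H
H H H H
* H H H
H H H H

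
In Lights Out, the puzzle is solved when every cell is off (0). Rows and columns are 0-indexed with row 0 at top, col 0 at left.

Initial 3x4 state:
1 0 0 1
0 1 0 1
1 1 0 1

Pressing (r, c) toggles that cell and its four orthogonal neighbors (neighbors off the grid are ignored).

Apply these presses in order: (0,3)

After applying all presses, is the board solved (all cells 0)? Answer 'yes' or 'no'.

After press 1 at (0,3):
1 0 1 0
0 1 0 0
1 1 0 1

Lights still on: 6

Answer: no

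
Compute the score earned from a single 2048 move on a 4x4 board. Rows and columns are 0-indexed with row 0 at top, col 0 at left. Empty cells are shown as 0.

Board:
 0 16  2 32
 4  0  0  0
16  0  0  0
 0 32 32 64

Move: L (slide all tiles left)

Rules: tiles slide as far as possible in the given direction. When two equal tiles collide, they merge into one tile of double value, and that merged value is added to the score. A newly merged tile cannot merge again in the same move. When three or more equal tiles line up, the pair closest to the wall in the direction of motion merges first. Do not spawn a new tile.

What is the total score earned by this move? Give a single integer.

Slide left:
row 0: [0, 16, 2, 32] -> [16, 2, 32, 0]  score +0 (running 0)
row 1: [4, 0, 0, 0] -> [4, 0, 0, 0]  score +0 (running 0)
row 2: [16, 0, 0, 0] -> [16, 0, 0, 0]  score +0 (running 0)
row 3: [0, 32, 32, 64] -> [64, 64, 0, 0]  score +64 (running 64)
Board after move:
16  2 32  0
 4  0  0  0
16  0  0  0
64 64  0  0

Answer: 64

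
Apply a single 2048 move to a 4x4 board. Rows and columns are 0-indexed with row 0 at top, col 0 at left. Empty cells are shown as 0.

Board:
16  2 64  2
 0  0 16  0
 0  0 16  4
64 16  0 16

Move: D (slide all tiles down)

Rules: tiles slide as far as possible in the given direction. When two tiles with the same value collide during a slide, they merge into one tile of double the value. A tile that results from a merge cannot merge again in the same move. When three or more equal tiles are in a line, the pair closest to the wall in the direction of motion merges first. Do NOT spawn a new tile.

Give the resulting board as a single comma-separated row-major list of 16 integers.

Answer: 0, 0, 0, 0, 0, 0, 0, 2, 16, 2, 64, 4, 64, 16, 32, 16

Derivation:
Slide down:
col 0: [16, 0, 0, 64] -> [0, 0, 16, 64]
col 1: [2, 0, 0, 16] -> [0, 0, 2, 16]
col 2: [64, 16, 16, 0] -> [0, 0, 64, 32]
col 3: [2, 0, 4, 16] -> [0, 2, 4, 16]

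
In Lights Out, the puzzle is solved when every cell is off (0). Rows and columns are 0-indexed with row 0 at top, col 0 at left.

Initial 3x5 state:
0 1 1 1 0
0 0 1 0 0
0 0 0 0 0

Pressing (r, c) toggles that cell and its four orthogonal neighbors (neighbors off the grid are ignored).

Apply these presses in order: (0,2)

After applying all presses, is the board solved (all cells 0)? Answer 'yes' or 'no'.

Answer: yes

Derivation:
After press 1 at (0,2):
0 0 0 0 0
0 0 0 0 0
0 0 0 0 0

Lights still on: 0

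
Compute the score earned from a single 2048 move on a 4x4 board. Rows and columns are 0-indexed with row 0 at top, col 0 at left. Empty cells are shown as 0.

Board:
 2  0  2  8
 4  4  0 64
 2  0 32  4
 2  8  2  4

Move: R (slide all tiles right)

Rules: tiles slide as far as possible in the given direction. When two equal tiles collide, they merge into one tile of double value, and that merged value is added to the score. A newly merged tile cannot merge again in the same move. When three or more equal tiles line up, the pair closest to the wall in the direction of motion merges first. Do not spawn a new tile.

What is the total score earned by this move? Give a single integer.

Slide right:
row 0: [2, 0, 2, 8] -> [0, 0, 4, 8]  score +4 (running 4)
row 1: [4, 4, 0, 64] -> [0, 0, 8, 64]  score +8 (running 12)
row 2: [2, 0, 32, 4] -> [0, 2, 32, 4]  score +0 (running 12)
row 3: [2, 8, 2, 4] -> [2, 8, 2, 4]  score +0 (running 12)
Board after move:
 0  0  4  8
 0  0  8 64
 0  2 32  4
 2  8  2  4

Answer: 12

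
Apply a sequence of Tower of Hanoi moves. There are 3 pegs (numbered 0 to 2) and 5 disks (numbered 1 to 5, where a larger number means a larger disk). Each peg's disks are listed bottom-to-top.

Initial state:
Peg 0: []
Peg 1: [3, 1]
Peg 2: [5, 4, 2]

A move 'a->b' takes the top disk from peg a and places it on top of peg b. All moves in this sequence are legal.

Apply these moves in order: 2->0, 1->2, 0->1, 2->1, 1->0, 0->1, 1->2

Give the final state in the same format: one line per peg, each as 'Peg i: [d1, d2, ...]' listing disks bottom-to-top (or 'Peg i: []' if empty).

Answer: Peg 0: []
Peg 1: [3, 2]
Peg 2: [5, 4, 1]

Derivation:
After move 1 (2->0):
Peg 0: [2]
Peg 1: [3, 1]
Peg 2: [5, 4]

After move 2 (1->2):
Peg 0: [2]
Peg 1: [3]
Peg 2: [5, 4, 1]

After move 3 (0->1):
Peg 0: []
Peg 1: [3, 2]
Peg 2: [5, 4, 1]

After move 4 (2->1):
Peg 0: []
Peg 1: [3, 2, 1]
Peg 2: [5, 4]

After move 5 (1->0):
Peg 0: [1]
Peg 1: [3, 2]
Peg 2: [5, 4]

After move 6 (0->1):
Peg 0: []
Peg 1: [3, 2, 1]
Peg 2: [5, 4]

After move 7 (1->2):
Peg 0: []
Peg 1: [3, 2]
Peg 2: [5, 4, 1]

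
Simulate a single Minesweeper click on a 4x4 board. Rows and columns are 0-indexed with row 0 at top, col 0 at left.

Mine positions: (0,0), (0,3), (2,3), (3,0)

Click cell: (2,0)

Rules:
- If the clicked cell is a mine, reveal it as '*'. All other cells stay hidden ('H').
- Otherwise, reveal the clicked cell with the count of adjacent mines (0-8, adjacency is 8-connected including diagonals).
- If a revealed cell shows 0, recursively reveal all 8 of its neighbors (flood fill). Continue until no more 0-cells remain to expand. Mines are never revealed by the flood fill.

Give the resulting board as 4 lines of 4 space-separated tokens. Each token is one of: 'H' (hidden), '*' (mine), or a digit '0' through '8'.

H H H H
H H H H
1 H H H
H H H H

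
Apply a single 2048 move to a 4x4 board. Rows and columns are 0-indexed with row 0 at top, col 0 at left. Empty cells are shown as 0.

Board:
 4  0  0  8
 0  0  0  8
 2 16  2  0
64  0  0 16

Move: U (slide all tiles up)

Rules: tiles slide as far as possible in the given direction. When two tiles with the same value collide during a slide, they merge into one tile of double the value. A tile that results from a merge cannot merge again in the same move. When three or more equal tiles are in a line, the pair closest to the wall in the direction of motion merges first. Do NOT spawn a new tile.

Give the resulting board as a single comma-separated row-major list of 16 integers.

Slide up:
col 0: [4, 0, 2, 64] -> [4, 2, 64, 0]
col 1: [0, 0, 16, 0] -> [16, 0, 0, 0]
col 2: [0, 0, 2, 0] -> [2, 0, 0, 0]
col 3: [8, 8, 0, 16] -> [16, 16, 0, 0]

Answer: 4, 16, 2, 16, 2, 0, 0, 16, 64, 0, 0, 0, 0, 0, 0, 0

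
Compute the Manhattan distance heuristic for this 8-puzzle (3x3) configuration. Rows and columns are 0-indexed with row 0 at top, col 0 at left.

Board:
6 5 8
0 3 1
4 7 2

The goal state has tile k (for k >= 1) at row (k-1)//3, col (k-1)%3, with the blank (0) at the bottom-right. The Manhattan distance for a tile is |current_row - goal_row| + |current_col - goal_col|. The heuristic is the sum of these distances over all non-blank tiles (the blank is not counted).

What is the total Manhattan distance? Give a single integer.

Answer: 17

Derivation:
Tile 6: (0,0)->(1,2) = 3
Tile 5: (0,1)->(1,1) = 1
Tile 8: (0,2)->(2,1) = 3
Tile 3: (1,1)->(0,2) = 2
Tile 1: (1,2)->(0,0) = 3
Tile 4: (2,0)->(1,0) = 1
Tile 7: (2,1)->(2,0) = 1
Tile 2: (2,2)->(0,1) = 3
Sum: 3 + 1 + 3 + 2 + 3 + 1 + 1 + 3 = 17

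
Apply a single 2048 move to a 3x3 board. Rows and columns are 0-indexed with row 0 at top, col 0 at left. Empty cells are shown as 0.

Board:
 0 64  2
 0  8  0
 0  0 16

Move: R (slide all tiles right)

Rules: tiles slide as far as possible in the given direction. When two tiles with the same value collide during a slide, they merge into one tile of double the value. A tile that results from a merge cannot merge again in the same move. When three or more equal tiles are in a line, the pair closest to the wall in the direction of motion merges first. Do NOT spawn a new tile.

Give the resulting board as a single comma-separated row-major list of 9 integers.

Answer: 0, 64, 2, 0, 0, 8, 0, 0, 16

Derivation:
Slide right:
row 0: [0, 64, 2] -> [0, 64, 2]
row 1: [0, 8, 0] -> [0, 0, 8]
row 2: [0, 0, 16] -> [0, 0, 16]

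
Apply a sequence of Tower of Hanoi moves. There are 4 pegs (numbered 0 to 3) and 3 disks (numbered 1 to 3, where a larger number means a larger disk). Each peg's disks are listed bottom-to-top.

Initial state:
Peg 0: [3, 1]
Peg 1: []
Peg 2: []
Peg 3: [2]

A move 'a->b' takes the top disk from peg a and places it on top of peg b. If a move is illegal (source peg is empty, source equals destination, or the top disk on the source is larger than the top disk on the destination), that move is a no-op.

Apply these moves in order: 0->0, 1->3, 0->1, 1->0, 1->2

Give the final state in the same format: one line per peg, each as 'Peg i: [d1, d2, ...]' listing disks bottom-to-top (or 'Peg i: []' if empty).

After move 1 (0->0):
Peg 0: [3, 1]
Peg 1: []
Peg 2: []
Peg 3: [2]

After move 2 (1->3):
Peg 0: [3, 1]
Peg 1: []
Peg 2: []
Peg 3: [2]

After move 3 (0->1):
Peg 0: [3]
Peg 1: [1]
Peg 2: []
Peg 3: [2]

After move 4 (1->0):
Peg 0: [3, 1]
Peg 1: []
Peg 2: []
Peg 3: [2]

After move 5 (1->2):
Peg 0: [3, 1]
Peg 1: []
Peg 2: []
Peg 3: [2]

Answer: Peg 0: [3, 1]
Peg 1: []
Peg 2: []
Peg 3: [2]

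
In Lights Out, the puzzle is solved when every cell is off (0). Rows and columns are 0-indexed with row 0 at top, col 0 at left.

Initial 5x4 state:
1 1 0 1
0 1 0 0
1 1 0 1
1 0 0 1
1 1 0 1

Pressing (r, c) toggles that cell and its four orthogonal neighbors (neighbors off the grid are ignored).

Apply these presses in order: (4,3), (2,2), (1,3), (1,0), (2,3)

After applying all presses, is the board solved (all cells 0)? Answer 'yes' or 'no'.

Answer: no

Derivation:
After press 1 at (4,3):
1 1 0 1
0 1 0 0
1 1 0 1
1 0 0 0
1 1 1 0

After press 2 at (2,2):
1 1 0 1
0 1 1 0
1 0 1 0
1 0 1 0
1 1 1 0

After press 3 at (1,3):
1 1 0 0
0 1 0 1
1 0 1 1
1 0 1 0
1 1 1 0

After press 4 at (1,0):
0 1 0 0
1 0 0 1
0 0 1 1
1 0 1 0
1 1 1 0

After press 5 at (2,3):
0 1 0 0
1 0 0 0
0 0 0 0
1 0 1 1
1 1 1 0

Lights still on: 8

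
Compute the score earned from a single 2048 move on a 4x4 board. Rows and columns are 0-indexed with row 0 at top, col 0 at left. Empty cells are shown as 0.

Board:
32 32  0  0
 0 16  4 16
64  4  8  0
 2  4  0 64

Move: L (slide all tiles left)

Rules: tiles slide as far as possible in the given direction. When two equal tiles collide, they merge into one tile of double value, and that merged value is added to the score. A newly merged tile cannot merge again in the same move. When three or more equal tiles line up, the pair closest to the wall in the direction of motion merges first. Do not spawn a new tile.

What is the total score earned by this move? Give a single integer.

Answer: 64

Derivation:
Slide left:
row 0: [32, 32, 0, 0] -> [64, 0, 0, 0]  score +64 (running 64)
row 1: [0, 16, 4, 16] -> [16, 4, 16, 0]  score +0 (running 64)
row 2: [64, 4, 8, 0] -> [64, 4, 8, 0]  score +0 (running 64)
row 3: [2, 4, 0, 64] -> [2, 4, 64, 0]  score +0 (running 64)
Board after move:
64  0  0  0
16  4 16  0
64  4  8  0
 2  4 64  0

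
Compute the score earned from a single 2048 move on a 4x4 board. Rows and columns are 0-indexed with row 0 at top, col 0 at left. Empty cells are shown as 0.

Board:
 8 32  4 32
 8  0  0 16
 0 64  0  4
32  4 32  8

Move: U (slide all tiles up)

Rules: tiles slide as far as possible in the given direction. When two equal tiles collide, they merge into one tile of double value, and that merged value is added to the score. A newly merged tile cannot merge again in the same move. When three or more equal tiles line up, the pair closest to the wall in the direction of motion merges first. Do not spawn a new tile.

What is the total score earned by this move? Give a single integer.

Slide up:
col 0: [8, 8, 0, 32] -> [16, 32, 0, 0]  score +16 (running 16)
col 1: [32, 0, 64, 4] -> [32, 64, 4, 0]  score +0 (running 16)
col 2: [4, 0, 0, 32] -> [4, 32, 0, 0]  score +0 (running 16)
col 3: [32, 16, 4, 8] -> [32, 16, 4, 8]  score +0 (running 16)
Board after move:
16 32  4 32
32 64 32 16
 0  4  0  4
 0  0  0  8

Answer: 16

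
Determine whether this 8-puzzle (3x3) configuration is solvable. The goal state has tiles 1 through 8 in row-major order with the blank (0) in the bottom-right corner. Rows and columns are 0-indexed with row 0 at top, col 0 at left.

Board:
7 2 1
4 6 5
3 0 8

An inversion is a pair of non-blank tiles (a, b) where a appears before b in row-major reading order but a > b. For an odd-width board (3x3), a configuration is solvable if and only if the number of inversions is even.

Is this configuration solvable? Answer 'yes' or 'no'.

Answer: no

Derivation:
Inversions (pairs i<j in row-major order where tile[i] > tile[j] > 0): 11
11 is odd, so the puzzle is not solvable.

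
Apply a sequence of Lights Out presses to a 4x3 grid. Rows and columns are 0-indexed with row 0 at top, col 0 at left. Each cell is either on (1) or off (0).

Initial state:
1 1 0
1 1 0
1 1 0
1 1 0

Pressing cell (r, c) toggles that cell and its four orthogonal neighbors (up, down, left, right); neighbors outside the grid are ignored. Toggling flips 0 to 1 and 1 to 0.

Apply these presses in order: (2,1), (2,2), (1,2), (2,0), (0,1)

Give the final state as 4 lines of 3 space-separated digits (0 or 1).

Answer: 0 0 0
0 0 0
1 0 1
0 0 1

Derivation:
After press 1 at (2,1):
1 1 0
1 0 0
0 0 1
1 0 0

After press 2 at (2,2):
1 1 0
1 0 1
0 1 0
1 0 1

After press 3 at (1,2):
1 1 1
1 1 0
0 1 1
1 0 1

After press 4 at (2,0):
1 1 1
0 1 0
1 0 1
0 0 1

After press 5 at (0,1):
0 0 0
0 0 0
1 0 1
0 0 1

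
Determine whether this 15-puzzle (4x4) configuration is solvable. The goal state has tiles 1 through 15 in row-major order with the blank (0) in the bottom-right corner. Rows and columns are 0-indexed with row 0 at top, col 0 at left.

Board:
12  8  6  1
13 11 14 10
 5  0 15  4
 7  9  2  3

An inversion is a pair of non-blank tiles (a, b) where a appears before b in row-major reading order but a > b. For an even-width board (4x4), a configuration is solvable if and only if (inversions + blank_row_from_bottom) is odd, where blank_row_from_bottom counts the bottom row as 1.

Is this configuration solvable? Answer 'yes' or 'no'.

Inversions: 65
Blank is in row 2 (0-indexed from top), which is row 2 counting from the bottom (bottom = 1).
65 + 2 = 67, which is odd, so the puzzle is solvable.

Answer: yes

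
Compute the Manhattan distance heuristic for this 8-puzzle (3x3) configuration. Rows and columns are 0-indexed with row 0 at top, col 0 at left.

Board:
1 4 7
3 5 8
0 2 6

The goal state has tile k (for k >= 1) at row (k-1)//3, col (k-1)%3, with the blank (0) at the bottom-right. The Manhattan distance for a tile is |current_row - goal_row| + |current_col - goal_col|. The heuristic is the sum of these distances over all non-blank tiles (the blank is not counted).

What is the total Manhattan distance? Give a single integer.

Answer: 14

Derivation:
Tile 1: (0,0)->(0,0) = 0
Tile 4: (0,1)->(1,0) = 2
Tile 7: (0,2)->(2,0) = 4
Tile 3: (1,0)->(0,2) = 3
Tile 5: (1,1)->(1,1) = 0
Tile 8: (1,2)->(2,1) = 2
Tile 2: (2,1)->(0,1) = 2
Tile 6: (2,2)->(1,2) = 1
Sum: 0 + 2 + 4 + 3 + 0 + 2 + 2 + 1 = 14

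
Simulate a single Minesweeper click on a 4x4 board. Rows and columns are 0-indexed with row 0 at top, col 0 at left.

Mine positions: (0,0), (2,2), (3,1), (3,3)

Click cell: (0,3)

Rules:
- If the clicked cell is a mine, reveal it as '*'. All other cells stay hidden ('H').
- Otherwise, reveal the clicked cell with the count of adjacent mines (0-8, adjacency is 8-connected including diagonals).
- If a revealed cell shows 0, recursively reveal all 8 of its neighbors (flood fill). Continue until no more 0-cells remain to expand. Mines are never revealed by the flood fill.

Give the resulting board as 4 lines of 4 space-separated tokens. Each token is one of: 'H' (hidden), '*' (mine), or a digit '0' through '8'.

H 1 0 0
H 2 1 1
H H H H
H H H H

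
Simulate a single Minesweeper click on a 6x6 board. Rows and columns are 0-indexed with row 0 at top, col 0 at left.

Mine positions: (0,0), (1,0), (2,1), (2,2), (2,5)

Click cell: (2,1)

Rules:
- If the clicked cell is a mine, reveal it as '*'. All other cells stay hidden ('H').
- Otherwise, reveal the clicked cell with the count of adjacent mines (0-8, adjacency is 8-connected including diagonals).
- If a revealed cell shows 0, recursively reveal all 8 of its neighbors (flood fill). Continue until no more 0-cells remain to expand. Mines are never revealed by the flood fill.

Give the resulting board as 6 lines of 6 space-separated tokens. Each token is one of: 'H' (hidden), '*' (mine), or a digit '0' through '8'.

H H H H H H
H H H H H H
H * H H H H
H H H H H H
H H H H H H
H H H H H H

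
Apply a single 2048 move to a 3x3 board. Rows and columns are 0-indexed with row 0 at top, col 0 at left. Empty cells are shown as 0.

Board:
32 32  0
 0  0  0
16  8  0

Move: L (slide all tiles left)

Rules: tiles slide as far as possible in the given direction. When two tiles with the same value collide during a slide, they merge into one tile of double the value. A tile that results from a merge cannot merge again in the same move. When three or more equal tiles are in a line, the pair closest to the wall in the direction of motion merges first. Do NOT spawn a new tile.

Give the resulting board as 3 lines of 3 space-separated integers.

Slide left:
row 0: [32, 32, 0] -> [64, 0, 0]
row 1: [0, 0, 0] -> [0, 0, 0]
row 2: [16, 8, 0] -> [16, 8, 0]

Answer: 64  0  0
 0  0  0
16  8  0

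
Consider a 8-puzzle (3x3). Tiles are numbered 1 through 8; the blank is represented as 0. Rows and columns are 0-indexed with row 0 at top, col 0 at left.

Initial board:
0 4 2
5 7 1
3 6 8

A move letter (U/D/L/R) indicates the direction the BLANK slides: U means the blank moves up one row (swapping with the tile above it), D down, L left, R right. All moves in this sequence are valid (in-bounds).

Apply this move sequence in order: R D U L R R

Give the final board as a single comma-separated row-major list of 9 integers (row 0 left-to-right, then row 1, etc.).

After move 1 (R):
4 0 2
5 7 1
3 6 8

After move 2 (D):
4 7 2
5 0 1
3 6 8

After move 3 (U):
4 0 2
5 7 1
3 6 8

After move 4 (L):
0 4 2
5 7 1
3 6 8

After move 5 (R):
4 0 2
5 7 1
3 6 8

After move 6 (R):
4 2 0
5 7 1
3 6 8

Answer: 4, 2, 0, 5, 7, 1, 3, 6, 8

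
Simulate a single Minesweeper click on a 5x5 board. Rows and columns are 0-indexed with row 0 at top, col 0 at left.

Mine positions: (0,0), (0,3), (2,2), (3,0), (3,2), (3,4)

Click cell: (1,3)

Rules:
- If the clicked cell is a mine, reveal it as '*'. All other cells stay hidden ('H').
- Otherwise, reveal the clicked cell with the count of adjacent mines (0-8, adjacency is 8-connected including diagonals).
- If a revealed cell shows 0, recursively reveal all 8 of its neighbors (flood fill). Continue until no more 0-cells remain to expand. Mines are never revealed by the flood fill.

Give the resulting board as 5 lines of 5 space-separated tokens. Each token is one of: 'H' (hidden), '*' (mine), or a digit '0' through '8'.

H H H H H
H H H 2 H
H H H H H
H H H H H
H H H H H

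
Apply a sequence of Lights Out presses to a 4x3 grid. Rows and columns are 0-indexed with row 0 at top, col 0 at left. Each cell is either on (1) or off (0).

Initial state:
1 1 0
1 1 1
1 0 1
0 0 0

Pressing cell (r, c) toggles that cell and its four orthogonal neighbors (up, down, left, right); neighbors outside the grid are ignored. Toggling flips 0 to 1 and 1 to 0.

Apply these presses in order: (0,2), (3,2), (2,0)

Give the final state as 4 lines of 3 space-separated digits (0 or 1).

Answer: 1 0 1
0 1 0
0 1 0
1 1 1

Derivation:
After press 1 at (0,2):
1 0 1
1 1 0
1 0 1
0 0 0

After press 2 at (3,2):
1 0 1
1 1 0
1 0 0
0 1 1

After press 3 at (2,0):
1 0 1
0 1 0
0 1 0
1 1 1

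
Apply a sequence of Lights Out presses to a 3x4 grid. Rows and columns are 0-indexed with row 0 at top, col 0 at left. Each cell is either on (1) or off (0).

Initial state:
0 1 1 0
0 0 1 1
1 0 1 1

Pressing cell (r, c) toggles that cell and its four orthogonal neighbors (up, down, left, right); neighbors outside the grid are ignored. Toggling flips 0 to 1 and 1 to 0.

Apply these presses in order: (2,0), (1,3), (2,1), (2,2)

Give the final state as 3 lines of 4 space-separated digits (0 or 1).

Answer: 0 1 1 1
1 1 1 0
1 1 1 1

Derivation:
After press 1 at (2,0):
0 1 1 0
1 0 1 1
0 1 1 1

After press 2 at (1,3):
0 1 1 1
1 0 0 0
0 1 1 0

After press 3 at (2,1):
0 1 1 1
1 1 0 0
1 0 0 0

After press 4 at (2,2):
0 1 1 1
1 1 1 0
1 1 1 1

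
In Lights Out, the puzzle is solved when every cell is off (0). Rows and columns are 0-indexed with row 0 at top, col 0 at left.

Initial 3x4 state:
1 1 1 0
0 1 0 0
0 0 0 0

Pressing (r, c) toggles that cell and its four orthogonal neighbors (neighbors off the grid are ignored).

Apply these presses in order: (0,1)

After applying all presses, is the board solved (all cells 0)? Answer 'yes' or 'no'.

Answer: yes

Derivation:
After press 1 at (0,1):
0 0 0 0
0 0 0 0
0 0 0 0

Lights still on: 0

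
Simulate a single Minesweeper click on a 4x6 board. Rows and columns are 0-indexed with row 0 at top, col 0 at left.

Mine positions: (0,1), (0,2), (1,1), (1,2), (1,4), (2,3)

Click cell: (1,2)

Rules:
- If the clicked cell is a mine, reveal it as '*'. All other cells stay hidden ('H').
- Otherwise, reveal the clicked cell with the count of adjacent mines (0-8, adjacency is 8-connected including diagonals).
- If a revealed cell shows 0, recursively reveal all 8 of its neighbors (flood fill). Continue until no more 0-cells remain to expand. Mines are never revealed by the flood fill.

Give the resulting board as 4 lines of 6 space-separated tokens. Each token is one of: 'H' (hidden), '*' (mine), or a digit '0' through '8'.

H H H H H H
H H * H H H
H H H H H H
H H H H H H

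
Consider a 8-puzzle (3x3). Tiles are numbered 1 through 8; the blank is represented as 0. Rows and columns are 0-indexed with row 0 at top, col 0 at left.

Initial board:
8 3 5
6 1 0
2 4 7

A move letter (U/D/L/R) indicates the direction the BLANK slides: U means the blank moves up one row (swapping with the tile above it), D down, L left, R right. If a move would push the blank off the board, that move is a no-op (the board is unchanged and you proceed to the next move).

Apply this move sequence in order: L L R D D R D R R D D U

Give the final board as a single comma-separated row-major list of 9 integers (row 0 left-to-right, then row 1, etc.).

After move 1 (L):
8 3 5
6 0 1
2 4 7

After move 2 (L):
8 3 5
0 6 1
2 4 7

After move 3 (R):
8 3 5
6 0 1
2 4 7

After move 4 (D):
8 3 5
6 4 1
2 0 7

After move 5 (D):
8 3 5
6 4 1
2 0 7

After move 6 (R):
8 3 5
6 4 1
2 7 0

After move 7 (D):
8 3 5
6 4 1
2 7 0

After move 8 (R):
8 3 5
6 4 1
2 7 0

After move 9 (R):
8 3 5
6 4 1
2 7 0

After move 10 (D):
8 3 5
6 4 1
2 7 0

After move 11 (D):
8 3 5
6 4 1
2 7 0

After move 12 (U):
8 3 5
6 4 0
2 7 1

Answer: 8, 3, 5, 6, 4, 0, 2, 7, 1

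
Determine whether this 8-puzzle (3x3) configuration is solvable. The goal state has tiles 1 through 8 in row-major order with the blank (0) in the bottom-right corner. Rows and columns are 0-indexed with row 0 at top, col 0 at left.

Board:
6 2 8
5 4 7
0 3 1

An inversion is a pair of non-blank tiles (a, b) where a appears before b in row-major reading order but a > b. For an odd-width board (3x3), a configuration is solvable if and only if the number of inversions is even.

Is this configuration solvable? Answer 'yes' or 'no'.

Inversions (pairs i<j in row-major order where tile[i] > tile[j] > 0): 19
19 is odd, so the puzzle is not solvable.

Answer: no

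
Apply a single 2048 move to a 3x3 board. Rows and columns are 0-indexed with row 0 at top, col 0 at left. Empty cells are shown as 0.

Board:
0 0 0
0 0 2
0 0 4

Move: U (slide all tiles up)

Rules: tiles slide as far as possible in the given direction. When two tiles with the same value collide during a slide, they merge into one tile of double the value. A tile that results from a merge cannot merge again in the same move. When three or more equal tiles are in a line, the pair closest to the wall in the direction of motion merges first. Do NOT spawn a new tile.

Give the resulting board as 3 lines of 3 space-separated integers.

Answer: 0 0 2
0 0 4
0 0 0

Derivation:
Slide up:
col 0: [0, 0, 0] -> [0, 0, 0]
col 1: [0, 0, 0] -> [0, 0, 0]
col 2: [0, 2, 4] -> [2, 4, 0]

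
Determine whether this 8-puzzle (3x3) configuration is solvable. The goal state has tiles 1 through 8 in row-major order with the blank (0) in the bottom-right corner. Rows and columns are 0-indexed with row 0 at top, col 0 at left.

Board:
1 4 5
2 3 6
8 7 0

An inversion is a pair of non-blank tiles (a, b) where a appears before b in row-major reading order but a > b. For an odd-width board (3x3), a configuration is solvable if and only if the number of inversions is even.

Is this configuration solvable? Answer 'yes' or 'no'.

Answer: no

Derivation:
Inversions (pairs i<j in row-major order where tile[i] > tile[j] > 0): 5
5 is odd, so the puzzle is not solvable.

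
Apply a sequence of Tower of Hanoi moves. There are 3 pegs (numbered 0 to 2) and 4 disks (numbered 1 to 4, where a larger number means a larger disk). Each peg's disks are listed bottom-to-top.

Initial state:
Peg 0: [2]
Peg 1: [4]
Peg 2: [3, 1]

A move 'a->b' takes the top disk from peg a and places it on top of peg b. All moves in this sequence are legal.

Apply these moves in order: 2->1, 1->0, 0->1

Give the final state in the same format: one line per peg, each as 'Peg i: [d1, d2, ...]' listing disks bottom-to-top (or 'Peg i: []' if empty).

Answer: Peg 0: [2]
Peg 1: [4, 1]
Peg 2: [3]

Derivation:
After move 1 (2->1):
Peg 0: [2]
Peg 1: [4, 1]
Peg 2: [3]

After move 2 (1->0):
Peg 0: [2, 1]
Peg 1: [4]
Peg 2: [3]

After move 3 (0->1):
Peg 0: [2]
Peg 1: [4, 1]
Peg 2: [3]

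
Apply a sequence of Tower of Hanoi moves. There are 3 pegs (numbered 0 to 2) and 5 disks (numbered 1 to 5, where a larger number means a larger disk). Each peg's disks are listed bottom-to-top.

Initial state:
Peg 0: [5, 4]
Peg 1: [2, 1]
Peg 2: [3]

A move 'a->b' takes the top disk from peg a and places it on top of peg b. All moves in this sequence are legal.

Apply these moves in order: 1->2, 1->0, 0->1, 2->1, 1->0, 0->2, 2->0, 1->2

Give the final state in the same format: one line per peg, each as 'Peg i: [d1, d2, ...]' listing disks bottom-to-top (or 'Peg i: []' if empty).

After move 1 (1->2):
Peg 0: [5, 4]
Peg 1: [2]
Peg 2: [3, 1]

After move 2 (1->0):
Peg 0: [5, 4, 2]
Peg 1: []
Peg 2: [3, 1]

After move 3 (0->1):
Peg 0: [5, 4]
Peg 1: [2]
Peg 2: [3, 1]

After move 4 (2->1):
Peg 0: [5, 4]
Peg 1: [2, 1]
Peg 2: [3]

After move 5 (1->0):
Peg 0: [5, 4, 1]
Peg 1: [2]
Peg 2: [3]

After move 6 (0->2):
Peg 0: [5, 4]
Peg 1: [2]
Peg 2: [3, 1]

After move 7 (2->0):
Peg 0: [5, 4, 1]
Peg 1: [2]
Peg 2: [3]

After move 8 (1->2):
Peg 0: [5, 4, 1]
Peg 1: []
Peg 2: [3, 2]

Answer: Peg 0: [5, 4, 1]
Peg 1: []
Peg 2: [3, 2]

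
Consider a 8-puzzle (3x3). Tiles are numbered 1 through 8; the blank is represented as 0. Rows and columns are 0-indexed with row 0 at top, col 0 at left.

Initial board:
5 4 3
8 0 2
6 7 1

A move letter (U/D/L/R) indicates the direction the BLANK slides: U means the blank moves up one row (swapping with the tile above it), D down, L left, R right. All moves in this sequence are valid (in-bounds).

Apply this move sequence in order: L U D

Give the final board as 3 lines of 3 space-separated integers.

After move 1 (L):
5 4 3
0 8 2
6 7 1

After move 2 (U):
0 4 3
5 8 2
6 7 1

After move 3 (D):
5 4 3
0 8 2
6 7 1

Answer: 5 4 3
0 8 2
6 7 1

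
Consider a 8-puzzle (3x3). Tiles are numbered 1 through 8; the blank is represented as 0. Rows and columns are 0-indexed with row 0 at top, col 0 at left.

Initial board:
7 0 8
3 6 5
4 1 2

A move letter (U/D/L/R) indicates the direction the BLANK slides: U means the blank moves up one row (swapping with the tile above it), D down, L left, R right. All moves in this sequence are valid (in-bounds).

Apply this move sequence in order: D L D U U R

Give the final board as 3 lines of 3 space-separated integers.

Answer: 6 0 8
7 3 5
4 1 2

Derivation:
After move 1 (D):
7 6 8
3 0 5
4 1 2

After move 2 (L):
7 6 8
0 3 5
4 1 2

After move 3 (D):
7 6 8
4 3 5
0 1 2

After move 4 (U):
7 6 8
0 3 5
4 1 2

After move 5 (U):
0 6 8
7 3 5
4 1 2

After move 6 (R):
6 0 8
7 3 5
4 1 2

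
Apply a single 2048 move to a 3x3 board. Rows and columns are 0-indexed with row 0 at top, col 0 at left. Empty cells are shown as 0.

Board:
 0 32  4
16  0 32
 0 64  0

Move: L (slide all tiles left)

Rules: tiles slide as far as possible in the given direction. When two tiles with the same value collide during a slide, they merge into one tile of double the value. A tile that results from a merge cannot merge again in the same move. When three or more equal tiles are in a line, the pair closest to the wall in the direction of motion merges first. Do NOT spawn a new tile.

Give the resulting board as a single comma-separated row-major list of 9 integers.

Answer: 32, 4, 0, 16, 32, 0, 64, 0, 0

Derivation:
Slide left:
row 0: [0, 32, 4] -> [32, 4, 0]
row 1: [16, 0, 32] -> [16, 32, 0]
row 2: [0, 64, 0] -> [64, 0, 0]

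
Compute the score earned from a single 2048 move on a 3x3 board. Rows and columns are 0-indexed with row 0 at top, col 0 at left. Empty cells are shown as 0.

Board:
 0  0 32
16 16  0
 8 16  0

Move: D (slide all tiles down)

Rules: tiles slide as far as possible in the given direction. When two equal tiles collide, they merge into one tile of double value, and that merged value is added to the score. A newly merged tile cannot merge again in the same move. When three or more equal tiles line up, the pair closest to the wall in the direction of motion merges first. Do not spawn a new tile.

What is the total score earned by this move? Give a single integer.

Slide down:
col 0: [0, 16, 8] -> [0, 16, 8]  score +0 (running 0)
col 1: [0, 16, 16] -> [0, 0, 32]  score +32 (running 32)
col 2: [32, 0, 0] -> [0, 0, 32]  score +0 (running 32)
Board after move:
 0  0  0
16  0  0
 8 32 32

Answer: 32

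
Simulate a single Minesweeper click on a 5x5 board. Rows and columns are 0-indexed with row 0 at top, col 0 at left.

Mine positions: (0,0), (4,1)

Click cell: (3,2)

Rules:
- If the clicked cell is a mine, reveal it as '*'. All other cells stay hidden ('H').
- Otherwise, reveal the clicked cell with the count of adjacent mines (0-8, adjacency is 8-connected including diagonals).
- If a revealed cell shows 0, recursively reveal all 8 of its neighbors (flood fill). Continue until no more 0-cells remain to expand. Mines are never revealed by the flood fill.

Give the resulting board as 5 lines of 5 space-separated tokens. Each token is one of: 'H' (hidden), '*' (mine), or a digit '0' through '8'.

H H H H H
H H H H H
H H H H H
H H 1 H H
H H H H H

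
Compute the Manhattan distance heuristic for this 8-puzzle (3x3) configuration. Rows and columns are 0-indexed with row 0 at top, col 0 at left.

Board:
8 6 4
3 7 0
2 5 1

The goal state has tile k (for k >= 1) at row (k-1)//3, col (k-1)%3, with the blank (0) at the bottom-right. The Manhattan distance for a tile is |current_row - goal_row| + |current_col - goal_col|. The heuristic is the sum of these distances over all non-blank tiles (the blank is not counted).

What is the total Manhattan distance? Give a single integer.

Answer: 21

Derivation:
Tile 8: (0,0)->(2,1) = 3
Tile 6: (0,1)->(1,2) = 2
Tile 4: (0,2)->(1,0) = 3
Tile 3: (1,0)->(0,2) = 3
Tile 7: (1,1)->(2,0) = 2
Tile 2: (2,0)->(0,1) = 3
Tile 5: (2,1)->(1,1) = 1
Tile 1: (2,2)->(0,0) = 4
Sum: 3 + 2 + 3 + 3 + 2 + 3 + 1 + 4 = 21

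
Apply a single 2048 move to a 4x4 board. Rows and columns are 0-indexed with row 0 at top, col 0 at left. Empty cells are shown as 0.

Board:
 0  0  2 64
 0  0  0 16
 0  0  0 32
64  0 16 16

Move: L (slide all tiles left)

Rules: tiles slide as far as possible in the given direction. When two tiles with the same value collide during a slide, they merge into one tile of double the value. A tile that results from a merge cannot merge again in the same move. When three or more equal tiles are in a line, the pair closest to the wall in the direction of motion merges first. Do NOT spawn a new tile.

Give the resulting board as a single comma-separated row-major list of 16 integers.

Slide left:
row 0: [0, 0, 2, 64] -> [2, 64, 0, 0]
row 1: [0, 0, 0, 16] -> [16, 0, 0, 0]
row 2: [0, 0, 0, 32] -> [32, 0, 0, 0]
row 3: [64, 0, 16, 16] -> [64, 32, 0, 0]

Answer: 2, 64, 0, 0, 16, 0, 0, 0, 32, 0, 0, 0, 64, 32, 0, 0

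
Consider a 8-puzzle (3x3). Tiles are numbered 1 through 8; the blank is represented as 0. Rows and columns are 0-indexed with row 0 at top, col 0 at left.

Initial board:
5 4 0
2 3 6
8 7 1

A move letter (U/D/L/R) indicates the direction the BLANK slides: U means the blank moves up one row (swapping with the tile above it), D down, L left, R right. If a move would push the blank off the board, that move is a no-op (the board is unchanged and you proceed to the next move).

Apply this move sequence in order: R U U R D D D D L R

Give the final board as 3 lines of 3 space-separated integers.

After move 1 (R):
5 4 0
2 3 6
8 7 1

After move 2 (U):
5 4 0
2 3 6
8 7 1

After move 3 (U):
5 4 0
2 3 6
8 7 1

After move 4 (R):
5 4 0
2 3 6
8 7 1

After move 5 (D):
5 4 6
2 3 0
8 7 1

After move 6 (D):
5 4 6
2 3 1
8 7 0

After move 7 (D):
5 4 6
2 3 1
8 7 0

After move 8 (D):
5 4 6
2 3 1
8 7 0

After move 9 (L):
5 4 6
2 3 1
8 0 7

After move 10 (R):
5 4 6
2 3 1
8 7 0

Answer: 5 4 6
2 3 1
8 7 0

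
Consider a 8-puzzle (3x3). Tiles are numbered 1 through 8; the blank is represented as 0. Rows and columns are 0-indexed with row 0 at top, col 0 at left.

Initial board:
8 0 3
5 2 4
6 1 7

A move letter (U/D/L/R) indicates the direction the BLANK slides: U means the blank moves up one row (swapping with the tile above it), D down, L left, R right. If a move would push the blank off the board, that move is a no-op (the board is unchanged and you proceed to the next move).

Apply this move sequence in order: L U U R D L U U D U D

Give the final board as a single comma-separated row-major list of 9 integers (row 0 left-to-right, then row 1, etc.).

Answer: 8, 2, 3, 0, 5, 4, 6, 1, 7

Derivation:
After move 1 (L):
0 8 3
5 2 4
6 1 7

After move 2 (U):
0 8 3
5 2 4
6 1 7

After move 3 (U):
0 8 3
5 2 4
6 1 7

After move 4 (R):
8 0 3
5 2 4
6 1 7

After move 5 (D):
8 2 3
5 0 4
6 1 7

After move 6 (L):
8 2 3
0 5 4
6 1 7

After move 7 (U):
0 2 3
8 5 4
6 1 7

After move 8 (U):
0 2 3
8 5 4
6 1 7

After move 9 (D):
8 2 3
0 5 4
6 1 7

After move 10 (U):
0 2 3
8 5 4
6 1 7

After move 11 (D):
8 2 3
0 5 4
6 1 7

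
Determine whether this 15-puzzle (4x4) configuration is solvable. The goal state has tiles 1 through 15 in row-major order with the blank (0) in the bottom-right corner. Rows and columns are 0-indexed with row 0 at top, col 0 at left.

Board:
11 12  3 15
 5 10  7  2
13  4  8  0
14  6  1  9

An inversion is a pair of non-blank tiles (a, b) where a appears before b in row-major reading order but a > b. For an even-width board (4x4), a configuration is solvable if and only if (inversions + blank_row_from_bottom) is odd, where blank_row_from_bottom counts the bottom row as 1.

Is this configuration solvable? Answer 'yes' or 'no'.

Inversions: 60
Blank is in row 2 (0-indexed from top), which is row 2 counting from the bottom (bottom = 1).
60 + 2 = 62, which is even, so the puzzle is not solvable.

Answer: no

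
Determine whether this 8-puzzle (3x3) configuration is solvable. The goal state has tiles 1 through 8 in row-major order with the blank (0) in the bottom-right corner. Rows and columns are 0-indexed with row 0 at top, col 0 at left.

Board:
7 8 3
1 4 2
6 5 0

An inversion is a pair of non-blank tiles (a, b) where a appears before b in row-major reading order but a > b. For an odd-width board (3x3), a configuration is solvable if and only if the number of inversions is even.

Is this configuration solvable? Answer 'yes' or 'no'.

Inversions (pairs i<j in row-major order where tile[i] > tile[j] > 0): 16
16 is even, so the puzzle is solvable.

Answer: yes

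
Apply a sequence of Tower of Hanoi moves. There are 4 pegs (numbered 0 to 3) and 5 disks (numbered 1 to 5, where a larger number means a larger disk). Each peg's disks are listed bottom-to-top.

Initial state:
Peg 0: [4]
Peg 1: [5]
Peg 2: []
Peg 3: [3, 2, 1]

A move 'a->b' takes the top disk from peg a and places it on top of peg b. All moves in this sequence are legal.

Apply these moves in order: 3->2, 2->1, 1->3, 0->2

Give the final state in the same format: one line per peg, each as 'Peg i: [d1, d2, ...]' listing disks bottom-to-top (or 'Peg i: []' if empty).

Answer: Peg 0: []
Peg 1: [5]
Peg 2: [4]
Peg 3: [3, 2, 1]

Derivation:
After move 1 (3->2):
Peg 0: [4]
Peg 1: [5]
Peg 2: [1]
Peg 3: [3, 2]

After move 2 (2->1):
Peg 0: [4]
Peg 1: [5, 1]
Peg 2: []
Peg 3: [3, 2]

After move 3 (1->3):
Peg 0: [4]
Peg 1: [5]
Peg 2: []
Peg 3: [3, 2, 1]

After move 4 (0->2):
Peg 0: []
Peg 1: [5]
Peg 2: [4]
Peg 3: [3, 2, 1]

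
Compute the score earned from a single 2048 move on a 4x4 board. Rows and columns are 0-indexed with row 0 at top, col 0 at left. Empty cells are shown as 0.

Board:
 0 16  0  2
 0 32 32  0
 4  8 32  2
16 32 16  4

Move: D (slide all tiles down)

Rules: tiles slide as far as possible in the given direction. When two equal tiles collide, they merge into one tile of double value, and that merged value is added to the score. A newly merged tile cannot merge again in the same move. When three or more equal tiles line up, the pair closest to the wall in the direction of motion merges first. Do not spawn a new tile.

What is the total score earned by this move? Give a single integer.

Answer: 68

Derivation:
Slide down:
col 0: [0, 0, 4, 16] -> [0, 0, 4, 16]  score +0 (running 0)
col 1: [16, 32, 8, 32] -> [16, 32, 8, 32]  score +0 (running 0)
col 2: [0, 32, 32, 16] -> [0, 0, 64, 16]  score +64 (running 64)
col 3: [2, 0, 2, 4] -> [0, 0, 4, 4]  score +4 (running 68)
Board after move:
 0 16  0  0
 0 32  0  0
 4  8 64  4
16 32 16  4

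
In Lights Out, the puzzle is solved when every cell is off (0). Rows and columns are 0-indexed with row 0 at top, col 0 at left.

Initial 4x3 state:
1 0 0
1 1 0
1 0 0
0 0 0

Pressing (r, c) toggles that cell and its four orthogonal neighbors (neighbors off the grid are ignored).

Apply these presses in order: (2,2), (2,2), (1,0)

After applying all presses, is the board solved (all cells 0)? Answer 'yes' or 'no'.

After press 1 at (2,2):
1 0 0
1 1 1
1 1 1
0 0 1

After press 2 at (2,2):
1 0 0
1 1 0
1 0 0
0 0 0

After press 3 at (1,0):
0 0 0
0 0 0
0 0 0
0 0 0

Lights still on: 0

Answer: yes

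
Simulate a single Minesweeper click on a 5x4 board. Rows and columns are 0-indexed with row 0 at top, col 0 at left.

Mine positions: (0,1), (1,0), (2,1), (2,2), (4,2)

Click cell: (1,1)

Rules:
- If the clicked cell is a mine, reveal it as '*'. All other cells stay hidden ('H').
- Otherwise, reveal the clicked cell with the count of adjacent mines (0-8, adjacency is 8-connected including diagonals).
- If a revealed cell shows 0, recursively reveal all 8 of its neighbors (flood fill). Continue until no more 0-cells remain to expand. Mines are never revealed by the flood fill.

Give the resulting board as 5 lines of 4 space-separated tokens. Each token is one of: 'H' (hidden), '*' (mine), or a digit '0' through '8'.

H H H H
H 4 H H
H H H H
H H H H
H H H H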